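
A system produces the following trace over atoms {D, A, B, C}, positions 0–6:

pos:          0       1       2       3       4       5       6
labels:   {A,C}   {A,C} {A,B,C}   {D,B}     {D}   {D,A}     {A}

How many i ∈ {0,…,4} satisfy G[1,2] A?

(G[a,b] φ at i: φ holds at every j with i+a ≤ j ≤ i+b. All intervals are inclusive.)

2

Evaluate at each i in [0,4]:
  i=0: ✓ (all of [1,2])
  i=1: ✗ (fails at j=3)
  i=2: ✗ (fails at j=3)
  i=3: ✗ (fails at j=4)
  i=4: ✓ (all of [5,6])
Positions where it holds: {0, 4} → 2.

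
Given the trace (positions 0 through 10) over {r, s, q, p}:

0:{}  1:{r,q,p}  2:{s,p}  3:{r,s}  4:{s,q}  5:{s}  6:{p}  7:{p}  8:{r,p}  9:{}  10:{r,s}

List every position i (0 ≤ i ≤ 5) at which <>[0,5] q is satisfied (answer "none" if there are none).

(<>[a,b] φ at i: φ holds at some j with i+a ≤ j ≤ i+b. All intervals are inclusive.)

0, 1, 2, 3, 4

Evaluate at each i in [0,5]:
  i=0: ✓ (witness j=1)
  i=1: ✓ (witness j=1)
  i=2: ✓ (witness j=4)
  i=3: ✓ (witness j=4)
  i=4: ✓ (witness j=4)
  i=5: ✗ (none in [5,10])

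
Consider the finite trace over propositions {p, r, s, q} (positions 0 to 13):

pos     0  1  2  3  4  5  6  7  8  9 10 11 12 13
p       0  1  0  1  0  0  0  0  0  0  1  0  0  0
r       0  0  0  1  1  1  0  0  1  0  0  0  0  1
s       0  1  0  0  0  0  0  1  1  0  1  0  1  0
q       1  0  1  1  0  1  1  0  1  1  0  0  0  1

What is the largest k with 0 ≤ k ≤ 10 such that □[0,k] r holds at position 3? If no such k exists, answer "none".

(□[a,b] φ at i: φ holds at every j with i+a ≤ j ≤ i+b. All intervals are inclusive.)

2

r must hold from j=3 onward; find where it first fails.
  j=3: holds
  j=4: holds
  j=5: holds
  j=6: fails
Holds on [3,5], so largest k = 2.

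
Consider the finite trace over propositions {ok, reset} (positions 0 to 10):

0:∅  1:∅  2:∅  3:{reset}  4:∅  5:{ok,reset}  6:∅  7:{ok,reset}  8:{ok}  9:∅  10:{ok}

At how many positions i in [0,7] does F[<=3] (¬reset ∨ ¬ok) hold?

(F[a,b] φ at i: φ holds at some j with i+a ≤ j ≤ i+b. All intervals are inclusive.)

8

Evaluate at each i in [0,7]:
  i=0: ✓ (witness j=0)
  i=1: ✓ (witness j=1)
  i=2: ✓ (witness j=2)
  i=3: ✓ (witness j=3)
  i=4: ✓ (witness j=4)
  i=5: ✓ (witness j=6)
  i=6: ✓ (witness j=6)
  i=7: ✓ (witness j=8)
Positions where it holds: {0, 1, 2, 3, 4, 5, 6, 7} → 8.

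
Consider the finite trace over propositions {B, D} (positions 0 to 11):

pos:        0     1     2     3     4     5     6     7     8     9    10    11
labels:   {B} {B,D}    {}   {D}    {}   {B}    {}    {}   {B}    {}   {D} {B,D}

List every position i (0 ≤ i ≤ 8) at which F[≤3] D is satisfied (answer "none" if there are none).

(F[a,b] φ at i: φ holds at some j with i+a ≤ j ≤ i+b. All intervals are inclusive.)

0, 1, 2, 3, 7, 8

Evaluate at each i in [0,8]:
  i=0: ✓ (witness j=1)
  i=1: ✓ (witness j=1)
  i=2: ✓ (witness j=3)
  i=3: ✓ (witness j=3)
  i=4: ✗ (none in [4,7])
  i=5: ✗ (none in [5,8])
  i=6: ✗ (none in [6,9])
  i=7: ✓ (witness j=10)
  i=8: ✓ (witness j=10)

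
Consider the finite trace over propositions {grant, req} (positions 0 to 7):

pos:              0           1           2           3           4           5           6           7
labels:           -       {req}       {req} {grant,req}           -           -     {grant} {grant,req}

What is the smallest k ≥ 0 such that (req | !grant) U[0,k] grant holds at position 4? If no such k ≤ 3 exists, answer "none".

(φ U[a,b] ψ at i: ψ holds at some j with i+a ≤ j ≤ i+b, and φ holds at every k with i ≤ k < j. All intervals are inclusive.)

2

Need earliest j ≥ 4 with grant, and (req | !grant) at every k in [4,j-1].
  j=4: rhs fails.
  j=5: rhs fails.
  j=6: rhs holds; lhs holds on [4,5]. k = 2.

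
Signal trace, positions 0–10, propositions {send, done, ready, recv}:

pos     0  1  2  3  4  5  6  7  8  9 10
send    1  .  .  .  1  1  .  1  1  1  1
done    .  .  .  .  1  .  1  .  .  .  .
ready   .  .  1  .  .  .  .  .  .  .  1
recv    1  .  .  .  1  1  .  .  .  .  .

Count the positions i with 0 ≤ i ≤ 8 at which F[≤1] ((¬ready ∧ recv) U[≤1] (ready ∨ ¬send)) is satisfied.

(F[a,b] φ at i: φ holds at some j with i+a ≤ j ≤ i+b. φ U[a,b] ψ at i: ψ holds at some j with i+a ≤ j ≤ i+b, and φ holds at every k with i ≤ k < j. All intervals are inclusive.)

7

Evaluate at each i in [0,8]:
  i=0: ✓ (witness j=0)
  i=1: ✓ (witness j=1)
  i=2: ✓ (witness j=2)
  i=3: ✓ (witness j=3)
  i=4: ✓ (witness j=5)
  i=5: ✓ (witness j=5)
  i=6: ✓ (witness j=6)
  i=7: ✗ (none in [7,8])
  i=8: ✗ (none in [8,9])
Positions where it holds: {0, 1, 2, 3, 4, 5, 6} → 7.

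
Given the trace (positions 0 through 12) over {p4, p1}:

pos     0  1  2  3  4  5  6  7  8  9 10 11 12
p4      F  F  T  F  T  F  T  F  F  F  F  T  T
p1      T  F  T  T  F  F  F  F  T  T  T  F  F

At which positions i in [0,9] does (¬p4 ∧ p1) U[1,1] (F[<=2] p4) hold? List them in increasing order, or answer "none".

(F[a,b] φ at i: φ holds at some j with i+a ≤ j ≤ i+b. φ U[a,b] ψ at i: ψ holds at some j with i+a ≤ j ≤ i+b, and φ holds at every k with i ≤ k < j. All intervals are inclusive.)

0, 3, 8, 9

Evaluate at each i in [0,9]:
  i=0: ✓ (rhs at j=1; lhs holds on [0,0])
  i=1: ✗ (lhs fails at k=1 before rhs at j=2)
  i=2: ✗ (lhs fails at k=2 before rhs at j=3)
  i=3: ✓ (rhs at j=4; lhs holds on [3,3])
  i=4: ✗ (lhs fails at k=4 before rhs at j=5)
  i=5: ✗ (lhs fails at k=5 before rhs at j=6)
  i=6: ✗ (no rhs in [7,7])
  i=7: ✗ (no rhs in [8,8])
  i=8: ✓ (rhs at j=9; lhs holds on [8,8])
  i=9: ✓ (rhs at j=10; lhs holds on [9,9])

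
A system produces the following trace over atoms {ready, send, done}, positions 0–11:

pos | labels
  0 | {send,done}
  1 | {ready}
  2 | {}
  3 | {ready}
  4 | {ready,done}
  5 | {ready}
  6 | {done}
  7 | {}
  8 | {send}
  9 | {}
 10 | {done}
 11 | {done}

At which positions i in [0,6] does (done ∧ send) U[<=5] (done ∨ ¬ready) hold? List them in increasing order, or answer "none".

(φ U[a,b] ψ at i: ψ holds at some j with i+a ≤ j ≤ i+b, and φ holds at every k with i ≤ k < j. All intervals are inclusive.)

0, 2, 4, 6

Evaluate at each i in [0,6]:
  i=0: ✓ (rhs at j=0)
  i=1: ✗ (lhs fails at k=1 before rhs at j=2)
  i=2: ✓ (rhs at j=2)
  i=3: ✗ (lhs fails at k=3 before rhs at j=4)
  i=4: ✓ (rhs at j=4)
  i=5: ✗ (lhs fails at k=5 before rhs at j=6)
  i=6: ✓ (rhs at j=6)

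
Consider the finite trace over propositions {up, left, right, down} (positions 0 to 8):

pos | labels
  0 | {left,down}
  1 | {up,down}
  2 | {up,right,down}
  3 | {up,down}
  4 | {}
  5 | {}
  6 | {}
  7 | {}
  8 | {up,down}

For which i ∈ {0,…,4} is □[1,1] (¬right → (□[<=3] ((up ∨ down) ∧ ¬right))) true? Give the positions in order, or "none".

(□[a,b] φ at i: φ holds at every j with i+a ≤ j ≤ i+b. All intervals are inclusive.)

Evaluate at each i in [0,4]:
  i=0: ✗ (fails at j=1)
  i=1: ✓ (all of [2,2])
  i=2: ✗ (fails at j=3)
  i=3: ✗ (fails at j=4)
  i=4: ✗ (fails at j=5)

1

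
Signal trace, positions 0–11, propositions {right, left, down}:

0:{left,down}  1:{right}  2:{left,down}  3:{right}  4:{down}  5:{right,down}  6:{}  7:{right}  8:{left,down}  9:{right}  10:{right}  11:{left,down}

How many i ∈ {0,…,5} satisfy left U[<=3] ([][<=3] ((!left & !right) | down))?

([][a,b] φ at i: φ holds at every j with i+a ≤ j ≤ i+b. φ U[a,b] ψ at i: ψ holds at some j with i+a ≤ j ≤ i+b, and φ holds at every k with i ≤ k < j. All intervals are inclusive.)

Evaluate at each i in [0,5]:
  i=0: ✗ (no rhs in [0,3])
  i=1: ✗ (no rhs in [1,4])
  i=2: ✗ (no rhs in [2,5])
  i=3: ✗ (no rhs in [3,6])
  i=4: ✗ (no rhs in [4,7])
  i=5: ✗ (no rhs in [5,8])
Positions where it holds: {} → 0.

0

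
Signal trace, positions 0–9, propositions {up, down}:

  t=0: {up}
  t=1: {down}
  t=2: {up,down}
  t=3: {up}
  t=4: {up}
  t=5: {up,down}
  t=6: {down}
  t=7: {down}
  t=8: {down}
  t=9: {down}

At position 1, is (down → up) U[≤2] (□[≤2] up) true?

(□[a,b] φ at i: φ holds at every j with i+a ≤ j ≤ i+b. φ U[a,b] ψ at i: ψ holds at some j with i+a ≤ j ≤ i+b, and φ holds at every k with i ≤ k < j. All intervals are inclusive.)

No

Need some j in [1,3] with □[≤2] up, and (down → up) at every k in [1,j-1].
  j=1: □[≤2] up — fails at 1.
  j=2: □[≤2] up holds, but (down → up) fails at k=1 → not this j.
  j=3: □[≤2] up holds, but (down → up) fails at k=1 → not this j.
No j in the window works → until fails.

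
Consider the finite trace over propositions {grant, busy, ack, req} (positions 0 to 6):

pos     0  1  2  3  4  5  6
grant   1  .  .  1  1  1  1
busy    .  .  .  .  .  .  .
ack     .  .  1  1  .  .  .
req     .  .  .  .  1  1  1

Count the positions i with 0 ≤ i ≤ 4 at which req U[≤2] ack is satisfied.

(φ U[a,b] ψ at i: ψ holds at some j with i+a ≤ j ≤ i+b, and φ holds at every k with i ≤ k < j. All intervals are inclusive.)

Evaluate at each i in [0,4]:
  i=0: ✗ (lhs fails at k=0 before rhs at j=2)
  i=1: ✗ (lhs fails at k=1 before rhs at j=2)
  i=2: ✓ (rhs at j=2)
  i=3: ✓ (rhs at j=3)
  i=4: ✗ (no rhs in [4,6])
Positions where it holds: {2, 3} → 2.

2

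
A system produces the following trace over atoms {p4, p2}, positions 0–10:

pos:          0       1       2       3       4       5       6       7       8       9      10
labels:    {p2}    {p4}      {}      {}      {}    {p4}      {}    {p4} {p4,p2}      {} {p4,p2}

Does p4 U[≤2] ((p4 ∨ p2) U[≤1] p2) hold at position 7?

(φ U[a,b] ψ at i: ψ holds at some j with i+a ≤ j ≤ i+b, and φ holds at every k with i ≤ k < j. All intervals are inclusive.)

Need some j in [7,9] with ((p4 ∨ p2) U[≤1] p2), and p4 at every k in [7,j-1].
  j=7: ((p4 ∨ p2) U[≤1] p2) holds; no prefix to check → satisfied.

Yes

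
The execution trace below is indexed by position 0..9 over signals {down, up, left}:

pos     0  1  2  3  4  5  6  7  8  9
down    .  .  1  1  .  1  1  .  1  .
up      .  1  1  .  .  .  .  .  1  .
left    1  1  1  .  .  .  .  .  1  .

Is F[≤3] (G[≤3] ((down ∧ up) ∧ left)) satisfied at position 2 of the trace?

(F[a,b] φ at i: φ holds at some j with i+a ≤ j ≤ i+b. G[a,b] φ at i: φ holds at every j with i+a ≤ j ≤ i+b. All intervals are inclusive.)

False

Check G[≤3] ((down ∧ up) ∧ left) at each j in [2,5]:
  j=2: fails at 3
  j=3: fails at 3
  j=4: fails at 4
  j=5: fails at 5
No position in the window satisfies it → formula fails.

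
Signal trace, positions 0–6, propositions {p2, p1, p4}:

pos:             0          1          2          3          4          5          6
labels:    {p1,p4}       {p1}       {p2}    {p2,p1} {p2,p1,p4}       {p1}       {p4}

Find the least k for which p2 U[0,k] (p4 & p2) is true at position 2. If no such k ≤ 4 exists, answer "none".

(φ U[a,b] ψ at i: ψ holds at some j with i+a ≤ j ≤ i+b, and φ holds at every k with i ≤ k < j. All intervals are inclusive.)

2

Need earliest j ≥ 2 with (p4 & p2), and p2 at every k in [2,j-1].
  j=2: rhs fails.
  j=3: rhs fails.
  j=4: rhs holds; lhs holds on [2,3]. k = 2.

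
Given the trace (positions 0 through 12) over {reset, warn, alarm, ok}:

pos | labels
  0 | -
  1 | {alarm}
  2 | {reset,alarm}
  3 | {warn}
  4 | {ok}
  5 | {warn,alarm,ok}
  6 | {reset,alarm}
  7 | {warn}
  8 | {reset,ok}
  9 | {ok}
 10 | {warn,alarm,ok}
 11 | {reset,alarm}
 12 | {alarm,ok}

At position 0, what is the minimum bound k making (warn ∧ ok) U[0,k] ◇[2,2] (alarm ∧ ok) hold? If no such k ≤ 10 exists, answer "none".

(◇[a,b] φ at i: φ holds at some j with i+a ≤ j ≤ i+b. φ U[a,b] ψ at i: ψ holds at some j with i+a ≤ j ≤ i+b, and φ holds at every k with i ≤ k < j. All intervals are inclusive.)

none

Need earliest j ≥ 0 with ◇[2,2] (alarm ∧ ok), and (warn ∧ ok) at every k in [0,j-1].
  j=0: rhs fails.
  j=1: rhs fails.
  j=2: rhs fails.
  j=3: rhs holds but lhs fails at k=0.
  j=4: rhs fails.
  j=5: rhs fails.
  j=6: rhs fails.
  j=7: rhs fails.
  j=8: rhs holds but lhs fails at k=0.
  j=9: rhs fails.
  j=10: rhs holds but lhs fails at k=0.
No witness within the range → none.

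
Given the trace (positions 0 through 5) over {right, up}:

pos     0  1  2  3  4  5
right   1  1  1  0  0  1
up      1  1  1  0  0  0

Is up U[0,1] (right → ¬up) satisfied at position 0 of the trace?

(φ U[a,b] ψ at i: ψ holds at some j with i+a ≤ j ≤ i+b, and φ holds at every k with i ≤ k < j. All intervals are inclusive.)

Does not hold

Need some j in [0,1] with (right → ¬up), and up at every k in [0,j-1].
  j=0: (right → ¬up) false.
  j=1: (right → ¬up) false.
No j in the window works → until fails.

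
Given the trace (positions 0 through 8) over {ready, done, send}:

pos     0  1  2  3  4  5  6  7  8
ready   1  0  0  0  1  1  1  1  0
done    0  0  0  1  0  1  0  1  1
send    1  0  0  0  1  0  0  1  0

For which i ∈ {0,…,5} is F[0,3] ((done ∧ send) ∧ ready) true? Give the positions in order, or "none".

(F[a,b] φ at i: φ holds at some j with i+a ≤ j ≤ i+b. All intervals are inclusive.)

Evaluate at each i in [0,5]:
  i=0: ✗ (none in [0,3])
  i=1: ✗ (none in [1,4])
  i=2: ✗ (none in [2,5])
  i=3: ✗ (none in [3,6])
  i=4: ✓ (witness j=7)
  i=5: ✓ (witness j=7)

4, 5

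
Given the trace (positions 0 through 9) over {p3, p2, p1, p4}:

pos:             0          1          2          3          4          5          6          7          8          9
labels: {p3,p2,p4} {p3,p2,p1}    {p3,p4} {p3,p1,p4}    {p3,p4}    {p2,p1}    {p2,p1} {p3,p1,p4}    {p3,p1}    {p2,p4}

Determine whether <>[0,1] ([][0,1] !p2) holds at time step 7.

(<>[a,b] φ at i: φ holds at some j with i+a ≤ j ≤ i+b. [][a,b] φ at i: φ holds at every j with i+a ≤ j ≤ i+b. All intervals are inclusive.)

True

Check [][0,1] !p2 at each j in [7,8]:
  j=7: holds on [7,8]
  j=8: fails at 9
Found at j=7 → formula holds.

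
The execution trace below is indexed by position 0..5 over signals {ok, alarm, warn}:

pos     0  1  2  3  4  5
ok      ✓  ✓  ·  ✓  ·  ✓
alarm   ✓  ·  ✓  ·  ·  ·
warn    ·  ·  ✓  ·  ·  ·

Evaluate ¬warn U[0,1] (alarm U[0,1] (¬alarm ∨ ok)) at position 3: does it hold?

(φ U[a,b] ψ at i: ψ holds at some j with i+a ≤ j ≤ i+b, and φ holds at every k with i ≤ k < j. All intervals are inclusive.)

Need some j in [3,4] with (alarm U[0,1] (¬alarm ∨ ok)), and ¬warn at every k in [3,j-1].
  j=3: (alarm U[0,1] (¬alarm ∨ ok)) holds; no prefix to check → satisfied.

True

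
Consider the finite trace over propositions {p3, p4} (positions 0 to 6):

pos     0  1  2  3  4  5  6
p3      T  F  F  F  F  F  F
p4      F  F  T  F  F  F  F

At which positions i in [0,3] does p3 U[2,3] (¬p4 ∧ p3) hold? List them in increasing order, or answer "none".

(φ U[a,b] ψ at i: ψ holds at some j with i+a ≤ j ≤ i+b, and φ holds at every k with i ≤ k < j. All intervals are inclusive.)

none

Evaluate at each i in [0,3]:
  i=0: ✗ (no rhs in [2,3])
  i=1: ✗ (no rhs in [3,4])
  i=2: ✗ (no rhs in [4,5])
  i=3: ✗ (no rhs in [5,6])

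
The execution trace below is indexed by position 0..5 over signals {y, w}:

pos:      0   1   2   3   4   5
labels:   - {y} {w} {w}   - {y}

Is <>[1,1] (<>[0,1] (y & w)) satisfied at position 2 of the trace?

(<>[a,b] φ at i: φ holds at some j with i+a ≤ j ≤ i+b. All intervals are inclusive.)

No

Check <>[0,1] (y & w) at each j in [3,3]:
  j=3: fails (none in [3,4])
No position in the window satisfies it → formula fails.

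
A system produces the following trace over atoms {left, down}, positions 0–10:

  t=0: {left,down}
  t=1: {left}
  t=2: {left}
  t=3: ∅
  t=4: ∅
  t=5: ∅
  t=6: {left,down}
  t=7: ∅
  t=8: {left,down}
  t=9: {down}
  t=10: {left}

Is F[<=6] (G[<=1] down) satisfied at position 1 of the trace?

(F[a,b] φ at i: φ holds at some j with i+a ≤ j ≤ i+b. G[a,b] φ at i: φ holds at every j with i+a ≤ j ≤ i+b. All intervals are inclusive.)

Check G[<=1] down at each j in [1,7]:
  j=1: fails at 1
  j=2: fails at 2
  j=3: fails at 3
  j=4: fails at 4
  j=5: fails at 5
  j=6: fails at 7
  j=7: fails at 7
No position in the window satisfies it → formula fails.

No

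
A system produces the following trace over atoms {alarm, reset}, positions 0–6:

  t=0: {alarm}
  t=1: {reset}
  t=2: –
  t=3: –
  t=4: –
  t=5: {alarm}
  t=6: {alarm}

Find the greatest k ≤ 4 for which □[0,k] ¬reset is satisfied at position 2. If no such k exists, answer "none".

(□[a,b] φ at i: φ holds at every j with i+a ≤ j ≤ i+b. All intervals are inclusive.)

4

¬reset must hold from j=2 onward; find where it first fails.
  j=2: holds
  j=3: holds
  j=4: holds
  j=5: holds
  j=6: holds
Holds through j=6; largest k = 4.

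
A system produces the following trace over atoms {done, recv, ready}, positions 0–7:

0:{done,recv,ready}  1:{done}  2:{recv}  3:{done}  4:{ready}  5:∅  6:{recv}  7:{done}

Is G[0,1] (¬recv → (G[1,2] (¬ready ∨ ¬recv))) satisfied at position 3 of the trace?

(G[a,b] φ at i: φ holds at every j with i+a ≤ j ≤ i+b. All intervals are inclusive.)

Check (¬recv → (G[1,2] (¬ready ∨ ¬recv))) at every j in [3,4]:
  j=3: antecedent true; consequent holds on [4,5] → ✓
  j=4: antecedent true; consequent holds on [5,6] → ✓
All positions satisfy it → formula holds.

True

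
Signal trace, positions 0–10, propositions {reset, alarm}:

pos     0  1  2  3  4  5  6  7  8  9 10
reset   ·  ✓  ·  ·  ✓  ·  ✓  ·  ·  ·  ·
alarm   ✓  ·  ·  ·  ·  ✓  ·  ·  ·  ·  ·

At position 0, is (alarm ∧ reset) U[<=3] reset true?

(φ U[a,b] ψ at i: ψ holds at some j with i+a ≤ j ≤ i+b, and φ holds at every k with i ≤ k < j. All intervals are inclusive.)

Need some j in [0,3] with reset, and (alarm ∧ reset) at every k in [0,j-1].
  j=0: reset false.
  j=1: reset holds, but (alarm ∧ reset) fails at k=0 → not this j.
  j=2: reset false.
  j=3: reset false.
No j in the window works → until fails.

Does not hold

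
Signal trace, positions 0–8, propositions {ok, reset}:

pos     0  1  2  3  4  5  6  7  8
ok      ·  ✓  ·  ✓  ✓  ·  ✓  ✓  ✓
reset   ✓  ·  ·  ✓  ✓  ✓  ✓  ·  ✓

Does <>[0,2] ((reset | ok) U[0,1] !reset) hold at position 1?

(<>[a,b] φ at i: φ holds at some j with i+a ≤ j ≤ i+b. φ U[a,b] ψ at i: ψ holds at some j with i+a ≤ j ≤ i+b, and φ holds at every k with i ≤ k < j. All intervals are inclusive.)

Check ((reset | ok) U[0,1] !reset) at each j in [1,3]:
  j=1: holds
  j=2: holds
  j=3: fails
Found at j=1 → formula holds.

True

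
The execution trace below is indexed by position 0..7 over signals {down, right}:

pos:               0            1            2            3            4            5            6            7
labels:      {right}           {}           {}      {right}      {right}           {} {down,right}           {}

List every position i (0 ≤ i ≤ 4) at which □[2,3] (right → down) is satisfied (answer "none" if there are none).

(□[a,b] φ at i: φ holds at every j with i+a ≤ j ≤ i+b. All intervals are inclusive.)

3, 4

Evaluate at each i in [0,4]:
  i=0: ✗ (fails at j=3)
  i=1: ✗ (fails at j=3)
  i=2: ✗ (fails at j=4)
  i=3: ✓ (all of [5,6])
  i=4: ✓ (all of [6,7])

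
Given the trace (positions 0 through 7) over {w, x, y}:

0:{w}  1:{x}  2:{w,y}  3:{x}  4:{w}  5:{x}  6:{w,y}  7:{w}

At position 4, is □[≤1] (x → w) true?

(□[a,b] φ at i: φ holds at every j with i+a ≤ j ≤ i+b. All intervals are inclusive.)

False

Check (x → w) at every j in [4,5]:
  j=4: antecedent false → ✓
  j=5: antecedent true; consequent false → ✗
Fails at j=5 → formula fails.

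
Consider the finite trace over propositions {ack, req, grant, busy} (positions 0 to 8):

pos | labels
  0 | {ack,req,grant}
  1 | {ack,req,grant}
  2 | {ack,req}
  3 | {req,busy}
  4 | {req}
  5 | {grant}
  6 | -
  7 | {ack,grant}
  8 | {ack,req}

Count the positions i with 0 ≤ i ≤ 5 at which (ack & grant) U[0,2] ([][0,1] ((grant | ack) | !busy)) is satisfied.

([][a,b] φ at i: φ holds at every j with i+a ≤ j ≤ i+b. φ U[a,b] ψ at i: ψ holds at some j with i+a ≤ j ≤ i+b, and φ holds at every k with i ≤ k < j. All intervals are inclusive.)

Evaluate at each i in [0,5]:
  i=0: ✓ (rhs at j=0)
  i=1: ✓ (rhs at j=1)
  i=2: ✗ (lhs fails at k=2 before rhs at j=4)
  i=3: ✗ (lhs fails at k=3 before rhs at j=4)
  i=4: ✓ (rhs at j=4)
  i=5: ✓ (rhs at j=5)
Positions where it holds: {0, 1, 4, 5} → 4.

4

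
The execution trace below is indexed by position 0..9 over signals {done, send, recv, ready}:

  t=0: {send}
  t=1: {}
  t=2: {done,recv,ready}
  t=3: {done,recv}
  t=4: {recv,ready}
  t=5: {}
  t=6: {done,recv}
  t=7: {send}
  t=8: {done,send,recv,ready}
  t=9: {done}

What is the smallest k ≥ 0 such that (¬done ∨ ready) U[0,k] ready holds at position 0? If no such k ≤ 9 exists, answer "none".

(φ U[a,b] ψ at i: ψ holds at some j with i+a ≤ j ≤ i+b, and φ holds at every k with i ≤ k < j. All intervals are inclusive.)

2

Need earliest j ≥ 0 with ready, and (¬done ∨ ready) at every k in [0,j-1].
  j=0: rhs fails.
  j=1: rhs fails.
  j=2: rhs holds; lhs holds on [0,1]. k = 2.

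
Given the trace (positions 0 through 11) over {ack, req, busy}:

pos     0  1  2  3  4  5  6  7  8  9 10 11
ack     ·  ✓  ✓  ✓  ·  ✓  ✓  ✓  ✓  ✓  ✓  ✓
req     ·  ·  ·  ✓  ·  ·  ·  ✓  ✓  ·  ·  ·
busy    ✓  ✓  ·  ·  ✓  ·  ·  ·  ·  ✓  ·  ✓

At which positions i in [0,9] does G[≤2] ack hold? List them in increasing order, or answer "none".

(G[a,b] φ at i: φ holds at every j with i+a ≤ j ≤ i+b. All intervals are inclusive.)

1, 5, 6, 7, 8, 9

Evaluate at each i in [0,9]:
  i=0: ✗ (fails at j=0)
  i=1: ✓ (all of [1,3])
  i=2: ✗ (fails at j=4)
  i=3: ✗ (fails at j=4)
  i=4: ✗ (fails at j=4)
  i=5: ✓ (all of [5,7])
  i=6: ✓ (all of [6,8])
  i=7: ✓ (all of [7,9])
  i=8: ✓ (all of [8,10])
  i=9: ✓ (all of [9,11])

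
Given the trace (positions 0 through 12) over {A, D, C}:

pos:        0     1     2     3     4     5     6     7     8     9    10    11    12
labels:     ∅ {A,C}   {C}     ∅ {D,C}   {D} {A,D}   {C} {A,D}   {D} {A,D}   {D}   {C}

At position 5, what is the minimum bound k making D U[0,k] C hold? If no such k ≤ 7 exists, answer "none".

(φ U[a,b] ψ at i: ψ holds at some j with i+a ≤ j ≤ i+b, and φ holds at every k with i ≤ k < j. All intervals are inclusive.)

2

Need earliest j ≥ 5 with C, and D at every k in [5,j-1].
  j=5: rhs fails.
  j=6: rhs fails.
  j=7: rhs holds; lhs holds on [5,6]. k = 2.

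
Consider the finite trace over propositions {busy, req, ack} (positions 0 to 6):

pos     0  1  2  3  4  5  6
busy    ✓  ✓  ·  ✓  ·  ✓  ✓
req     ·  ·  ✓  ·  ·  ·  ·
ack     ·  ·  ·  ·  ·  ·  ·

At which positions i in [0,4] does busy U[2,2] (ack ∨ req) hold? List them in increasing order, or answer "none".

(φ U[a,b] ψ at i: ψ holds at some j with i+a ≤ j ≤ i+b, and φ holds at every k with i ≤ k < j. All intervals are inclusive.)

Evaluate at each i in [0,4]:
  i=0: ✓ (rhs at j=2; lhs holds on [0,1])
  i=1: ✗ (no rhs in [3,3])
  i=2: ✗ (no rhs in [4,4])
  i=3: ✗ (no rhs in [5,5])
  i=4: ✗ (no rhs in [6,6])

0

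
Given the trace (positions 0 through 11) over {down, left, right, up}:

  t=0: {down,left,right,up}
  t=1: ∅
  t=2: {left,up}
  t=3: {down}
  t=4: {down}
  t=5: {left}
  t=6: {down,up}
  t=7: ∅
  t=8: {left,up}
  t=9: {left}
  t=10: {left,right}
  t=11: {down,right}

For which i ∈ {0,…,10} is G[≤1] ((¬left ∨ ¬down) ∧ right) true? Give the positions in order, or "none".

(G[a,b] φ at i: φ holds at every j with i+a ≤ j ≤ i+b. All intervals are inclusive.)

Evaluate at each i in [0,10]:
  i=0: ✗ (fails at j=0)
  i=1: ✗ (fails at j=1)
  i=2: ✗ (fails at j=2)
  i=3: ✗ (fails at j=3)
  i=4: ✗ (fails at j=4)
  i=5: ✗ (fails at j=5)
  i=6: ✗ (fails at j=6)
  i=7: ✗ (fails at j=7)
  i=8: ✗ (fails at j=8)
  i=9: ✗ (fails at j=9)
  i=10: ✓ (all of [10,11])

10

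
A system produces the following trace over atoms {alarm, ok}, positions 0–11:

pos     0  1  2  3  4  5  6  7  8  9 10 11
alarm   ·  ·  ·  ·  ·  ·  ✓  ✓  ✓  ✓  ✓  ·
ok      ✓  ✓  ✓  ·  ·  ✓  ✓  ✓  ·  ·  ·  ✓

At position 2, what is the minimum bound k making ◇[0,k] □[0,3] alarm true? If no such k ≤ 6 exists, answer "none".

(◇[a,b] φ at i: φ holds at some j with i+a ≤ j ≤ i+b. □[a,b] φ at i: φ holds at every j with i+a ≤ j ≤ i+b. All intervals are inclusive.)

4

Scan j = 2,3,… for □[0,3] alarm:
  j=2: fails
  j=3: fails
  j=4: fails
  j=5: fails
  j=6: holds
First hit at j=6, so smallest k = 6-2 = 4.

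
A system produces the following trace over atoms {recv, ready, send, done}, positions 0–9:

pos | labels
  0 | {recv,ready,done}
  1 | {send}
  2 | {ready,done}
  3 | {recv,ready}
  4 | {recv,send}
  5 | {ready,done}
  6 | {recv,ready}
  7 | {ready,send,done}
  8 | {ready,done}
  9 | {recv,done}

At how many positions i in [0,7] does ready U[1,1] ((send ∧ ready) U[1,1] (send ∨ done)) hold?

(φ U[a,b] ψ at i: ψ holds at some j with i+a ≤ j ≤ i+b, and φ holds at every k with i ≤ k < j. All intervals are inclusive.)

1

Evaluate at each i in [0,7]:
  i=0: ✗ (no rhs in [1,1])
  i=1: ✗ (no rhs in [2,2])
  i=2: ✗ (no rhs in [3,3])
  i=3: ✗ (no rhs in [4,4])
  i=4: ✗ (no rhs in [5,5])
  i=5: ✗ (no rhs in [6,6])
  i=6: ✓ (rhs at j=7; lhs holds on [6,6])
  i=7: ✗ (no rhs in [8,8])
Positions where it holds: {6} → 1.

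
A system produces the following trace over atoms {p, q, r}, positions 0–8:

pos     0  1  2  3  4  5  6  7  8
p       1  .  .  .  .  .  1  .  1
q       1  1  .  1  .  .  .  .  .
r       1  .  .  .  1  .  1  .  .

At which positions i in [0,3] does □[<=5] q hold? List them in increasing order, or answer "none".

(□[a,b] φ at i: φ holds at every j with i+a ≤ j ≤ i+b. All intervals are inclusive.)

Evaluate at each i in [0,3]:
  i=0: ✗ (fails at j=2)
  i=1: ✗ (fails at j=2)
  i=2: ✗ (fails at j=2)
  i=3: ✗ (fails at j=4)

none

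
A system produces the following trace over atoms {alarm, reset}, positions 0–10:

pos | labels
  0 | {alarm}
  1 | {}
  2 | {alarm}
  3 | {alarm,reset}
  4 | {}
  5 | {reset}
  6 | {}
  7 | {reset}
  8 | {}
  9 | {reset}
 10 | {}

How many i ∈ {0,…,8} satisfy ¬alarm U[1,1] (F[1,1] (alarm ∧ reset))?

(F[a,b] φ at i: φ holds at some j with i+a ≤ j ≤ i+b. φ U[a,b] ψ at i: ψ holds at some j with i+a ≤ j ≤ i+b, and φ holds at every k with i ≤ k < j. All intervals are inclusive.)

Evaluate at each i in [0,8]:
  i=0: ✗ (no rhs in [1,1])
  i=1: ✓ (rhs at j=2; lhs holds on [1,1])
  i=2: ✗ (no rhs in [3,3])
  i=3: ✗ (no rhs in [4,4])
  i=4: ✗ (no rhs in [5,5])
  i=5: ✗ (no rhs in [6,6])
  i=6: ✗ (no rhs in [7,7])
  i=7: ✗ (no rhs in [8,8])
  i=8: ✗ (no rhs in [9,9])
Positions where it holds: {1} → 1.

1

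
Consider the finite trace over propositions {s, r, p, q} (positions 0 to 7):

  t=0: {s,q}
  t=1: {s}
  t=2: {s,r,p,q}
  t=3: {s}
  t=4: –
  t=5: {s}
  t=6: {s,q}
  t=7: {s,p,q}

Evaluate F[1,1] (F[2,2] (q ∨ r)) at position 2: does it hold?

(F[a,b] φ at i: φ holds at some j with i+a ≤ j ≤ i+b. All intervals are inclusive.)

Does not hold

Check F[2,2] (q ∨ r) at each j in [3,3]:
  j=3: fails (none in [5,5])
No position in the window satisfies it → formula fails.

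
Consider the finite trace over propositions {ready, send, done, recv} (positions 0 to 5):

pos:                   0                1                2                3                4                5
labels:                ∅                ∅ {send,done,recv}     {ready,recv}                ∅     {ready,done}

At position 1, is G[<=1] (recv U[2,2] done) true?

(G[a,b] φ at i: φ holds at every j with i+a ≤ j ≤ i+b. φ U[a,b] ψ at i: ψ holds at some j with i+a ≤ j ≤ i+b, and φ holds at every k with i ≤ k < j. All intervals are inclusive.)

Does not hold

Check (recv U[2,2] done) at every j in [1,2]:
  j=1: fails
  j=2: fails
Fails at j=1 → formula fails.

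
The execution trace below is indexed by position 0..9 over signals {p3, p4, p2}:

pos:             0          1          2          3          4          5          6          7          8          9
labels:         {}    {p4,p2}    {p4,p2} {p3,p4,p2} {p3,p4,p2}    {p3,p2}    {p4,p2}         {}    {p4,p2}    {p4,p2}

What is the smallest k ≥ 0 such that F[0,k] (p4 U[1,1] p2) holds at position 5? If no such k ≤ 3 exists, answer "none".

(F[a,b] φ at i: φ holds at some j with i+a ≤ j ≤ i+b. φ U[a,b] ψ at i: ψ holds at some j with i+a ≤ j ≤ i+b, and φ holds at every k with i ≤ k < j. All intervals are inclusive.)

3

Scan j = 5,6,… for (p4 U[1,1] p2):
  j=5: fails
  j=6: fails
  j=7: fails
  j=8: holds
First hit at j=8, so smallest k = 8-5 = 3.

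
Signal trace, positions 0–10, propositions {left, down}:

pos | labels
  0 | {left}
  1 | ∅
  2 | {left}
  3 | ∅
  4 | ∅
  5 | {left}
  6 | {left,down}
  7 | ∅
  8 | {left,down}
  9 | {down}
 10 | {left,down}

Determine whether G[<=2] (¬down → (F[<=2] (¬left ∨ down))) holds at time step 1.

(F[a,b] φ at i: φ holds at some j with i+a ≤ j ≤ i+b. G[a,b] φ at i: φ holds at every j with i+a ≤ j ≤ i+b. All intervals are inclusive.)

Check (¬down → (F[<=2] (¬left ∨ down))) at every j in [1,3]:
  j=1: antecedent true; consequent holds (witness at 1) → ✓
  j=2: antecedent true; consequent holds (witness at 3) → ✓
  j=3: antecedent true; consequent holds (witness at 3) → ✓
All positions satisfy it → formula holds.

Yes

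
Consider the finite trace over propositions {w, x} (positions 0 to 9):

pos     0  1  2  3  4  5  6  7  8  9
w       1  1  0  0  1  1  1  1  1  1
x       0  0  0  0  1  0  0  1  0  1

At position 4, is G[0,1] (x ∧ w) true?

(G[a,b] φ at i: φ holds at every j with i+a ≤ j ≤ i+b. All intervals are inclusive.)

Check (x ∧ w) at every j in [4,5]:
  j=4: true
  j=5: false
Fails at j=5 → formula fails.

No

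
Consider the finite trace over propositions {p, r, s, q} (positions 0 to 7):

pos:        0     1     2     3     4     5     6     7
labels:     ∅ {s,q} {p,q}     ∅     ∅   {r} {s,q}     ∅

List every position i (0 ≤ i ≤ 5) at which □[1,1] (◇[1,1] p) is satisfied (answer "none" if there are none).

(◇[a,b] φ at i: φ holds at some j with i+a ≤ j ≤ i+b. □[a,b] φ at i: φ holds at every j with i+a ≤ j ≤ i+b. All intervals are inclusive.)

Evaluate at each i in [0,5]:
  i=0: ✓ (all of [1,1])
  i=1: ✗ (fails at j=2)
  i=2: ✗ (fails at j=3)
  i=3: ✗ (fails at j=4)
  i=4: ✗ (fails at j=5)
  i=5: ✗ (fails at j=6)

0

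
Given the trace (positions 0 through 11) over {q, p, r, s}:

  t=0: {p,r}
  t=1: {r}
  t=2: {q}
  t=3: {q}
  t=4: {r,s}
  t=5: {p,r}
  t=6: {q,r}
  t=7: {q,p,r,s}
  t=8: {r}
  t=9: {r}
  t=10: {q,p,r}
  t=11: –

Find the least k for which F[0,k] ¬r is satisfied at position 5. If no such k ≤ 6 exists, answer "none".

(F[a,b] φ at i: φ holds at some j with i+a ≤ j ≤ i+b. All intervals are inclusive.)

6

Scan j = 5,6,… for ¬r:
  j=5: fails
  j=6: fails
  j=7: fails
  j=8: fails
  j=9: fails
  j=10: fails
  j=11: holds
First hit at j=11, so smallest k = 11-5 = 6.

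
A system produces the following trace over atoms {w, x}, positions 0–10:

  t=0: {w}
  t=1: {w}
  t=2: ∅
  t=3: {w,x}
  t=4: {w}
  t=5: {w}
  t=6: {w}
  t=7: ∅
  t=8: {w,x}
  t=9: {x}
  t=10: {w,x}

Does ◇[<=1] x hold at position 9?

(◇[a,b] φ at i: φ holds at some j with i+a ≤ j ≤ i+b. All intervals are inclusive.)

Check x at each j in [9,10]:
  j=9: true
  j=10: true
Found at j=9 → formula holds.

Yes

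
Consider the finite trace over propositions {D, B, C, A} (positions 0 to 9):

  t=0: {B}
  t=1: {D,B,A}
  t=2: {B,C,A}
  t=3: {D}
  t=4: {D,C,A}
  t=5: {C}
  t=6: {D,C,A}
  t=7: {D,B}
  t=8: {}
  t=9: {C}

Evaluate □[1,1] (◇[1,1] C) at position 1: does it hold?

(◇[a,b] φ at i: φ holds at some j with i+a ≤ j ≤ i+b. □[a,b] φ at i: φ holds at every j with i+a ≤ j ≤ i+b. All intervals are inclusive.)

No

Check ◇[1,1] C at every j in [2,2]:
  j=2: fails (none in [3,3])
Fails at j=2 → formula fails.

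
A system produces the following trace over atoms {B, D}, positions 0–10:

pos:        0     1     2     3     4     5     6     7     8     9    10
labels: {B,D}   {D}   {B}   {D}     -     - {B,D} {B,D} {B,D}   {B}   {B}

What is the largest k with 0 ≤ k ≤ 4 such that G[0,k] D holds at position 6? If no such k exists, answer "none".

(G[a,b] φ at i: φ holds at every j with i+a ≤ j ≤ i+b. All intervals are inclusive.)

D must hold from j=6 onward; find where it first fails.
  j=6: holds
  j=7: holds
  j=8: holds
  j=9: fails
Holds on [6,8], so largest k = 2.

2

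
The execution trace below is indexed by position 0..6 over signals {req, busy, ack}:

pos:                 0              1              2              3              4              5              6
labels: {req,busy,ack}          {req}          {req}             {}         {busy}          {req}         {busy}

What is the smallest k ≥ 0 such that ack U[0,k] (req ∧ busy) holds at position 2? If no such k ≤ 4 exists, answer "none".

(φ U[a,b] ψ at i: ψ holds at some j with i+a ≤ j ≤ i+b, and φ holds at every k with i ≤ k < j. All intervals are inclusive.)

Need earliest j ≥ 2 with (req ∧ busy), and ack at every k in [2,j-1].
  j=2: rhs fails.
  j=3: rhs fails.
  j=4: rhs fails.
  j=5: rhs fails.
  j=6: rhs fails.
No witness within the range → none.

none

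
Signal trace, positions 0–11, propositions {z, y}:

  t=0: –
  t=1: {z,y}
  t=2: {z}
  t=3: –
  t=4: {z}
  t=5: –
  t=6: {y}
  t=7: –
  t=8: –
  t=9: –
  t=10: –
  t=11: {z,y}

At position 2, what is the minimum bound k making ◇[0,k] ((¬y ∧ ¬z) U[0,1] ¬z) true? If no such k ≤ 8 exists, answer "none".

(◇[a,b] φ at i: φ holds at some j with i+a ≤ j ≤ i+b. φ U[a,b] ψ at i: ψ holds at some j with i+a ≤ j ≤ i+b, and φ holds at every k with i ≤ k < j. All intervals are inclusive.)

Scan j = 2,3,… for ((¬y ∧ ¬z) U[0,1] ¬z):
  j=2: fails
  j=3: holds
First hit at j=3, so smallest k = 3-2 = 1.

1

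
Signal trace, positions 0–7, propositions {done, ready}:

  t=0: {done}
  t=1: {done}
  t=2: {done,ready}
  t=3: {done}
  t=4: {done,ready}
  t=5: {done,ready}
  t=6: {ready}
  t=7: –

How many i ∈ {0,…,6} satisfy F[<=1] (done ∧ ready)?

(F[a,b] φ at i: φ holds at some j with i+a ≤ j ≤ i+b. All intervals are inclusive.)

5

Evaluate at each i in [0,6]:
  i=0: ✗ (none in [0,1])
  i=1: ✓ (witness j=2)
  i=2: ✓ (witness j=2)
  i=3: ✓ (witness j=4)
  i=4: ✓ (witness j=4)
  i=5: ✓ (witness j=5)
  i=6: ✗ (none in [6,7])
Positions where it holds: {1, 2, 3, 4, 5} → 5.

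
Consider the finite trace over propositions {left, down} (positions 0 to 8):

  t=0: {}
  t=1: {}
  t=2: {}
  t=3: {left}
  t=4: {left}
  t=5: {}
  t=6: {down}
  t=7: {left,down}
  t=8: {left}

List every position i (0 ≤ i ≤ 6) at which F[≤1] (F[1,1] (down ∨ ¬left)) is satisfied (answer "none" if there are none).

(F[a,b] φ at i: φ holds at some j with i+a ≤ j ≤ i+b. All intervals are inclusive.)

0, 1, 3, 4, 5, 6

Evaluate at each i in [0,6]:
  i=0: ✓ (witness j=0)
  i=1: ✓ (witness j=1)
  i=2: ✗ (none in [2,3])
  i=3: ✓ (witness j=4)
  i=4: ✓ (witness j=4)
  i=5: ✓ (witness j=5)
  i=6: ✓ (witness j=6)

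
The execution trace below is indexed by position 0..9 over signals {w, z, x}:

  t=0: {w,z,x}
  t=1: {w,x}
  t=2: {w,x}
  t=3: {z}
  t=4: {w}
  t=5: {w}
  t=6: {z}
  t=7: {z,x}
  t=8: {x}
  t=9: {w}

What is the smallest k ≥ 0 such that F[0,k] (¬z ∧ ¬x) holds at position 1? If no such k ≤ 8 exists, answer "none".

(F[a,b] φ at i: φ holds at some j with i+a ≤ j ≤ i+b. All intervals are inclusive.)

3

Scan j = 1,2,… for (¬z ∧ ¬x):
  j=1: fails
  j=2: fails
  j=3: fails
  j=4: holds
First hit at j=4, so smallest k = 4-1 = 3.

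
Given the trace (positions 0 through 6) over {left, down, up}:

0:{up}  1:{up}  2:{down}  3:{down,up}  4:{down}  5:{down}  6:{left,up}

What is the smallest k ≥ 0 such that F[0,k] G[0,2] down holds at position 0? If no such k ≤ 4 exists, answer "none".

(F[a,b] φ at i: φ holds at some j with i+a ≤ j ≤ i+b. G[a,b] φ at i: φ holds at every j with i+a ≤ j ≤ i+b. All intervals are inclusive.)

2

Scan j = 0,1,… for G[0,2] down:
  j=0: fails
  j=1: fails
  j=2: holds
First hit at j=2, so smallest k = 2-0 = 2.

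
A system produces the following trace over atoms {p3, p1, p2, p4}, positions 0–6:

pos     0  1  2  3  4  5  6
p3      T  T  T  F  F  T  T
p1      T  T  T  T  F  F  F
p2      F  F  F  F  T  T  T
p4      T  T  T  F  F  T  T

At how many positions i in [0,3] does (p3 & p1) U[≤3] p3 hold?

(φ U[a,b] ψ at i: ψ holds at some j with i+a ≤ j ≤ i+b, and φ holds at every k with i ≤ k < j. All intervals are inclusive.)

Evaluate at each i in [0,3]:
  i=0: ✓ (rhs at j=0)
  i=1: ✓ (rhs at j=1)
  i=2: ✓ (rhs at j=2)
  i=3: ✗ (lhs fails at k=3 before rhs at j=5)
Positions where it holds: {0, 1, 2} → 3.

3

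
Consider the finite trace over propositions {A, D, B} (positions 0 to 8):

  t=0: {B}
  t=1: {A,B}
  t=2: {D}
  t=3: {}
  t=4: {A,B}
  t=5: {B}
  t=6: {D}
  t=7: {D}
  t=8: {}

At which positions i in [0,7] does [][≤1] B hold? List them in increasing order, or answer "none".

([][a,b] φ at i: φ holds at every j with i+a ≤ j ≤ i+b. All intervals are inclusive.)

Evaluate at each i in [0,7]:
  i=0: ✓ (all of [0,1])
  i=1: ✗ (fails at j=2)
  i=2: ✗ (fails at j=2)
  i=3: ✗ (fails at j=3)
  i=4: ✓ (all of [4,5])
  i=5: ✗ (fails at j=6)
  i=6: ✗ (fails at j=6)
  i=7: ✗ (fails at j=7)

0, 4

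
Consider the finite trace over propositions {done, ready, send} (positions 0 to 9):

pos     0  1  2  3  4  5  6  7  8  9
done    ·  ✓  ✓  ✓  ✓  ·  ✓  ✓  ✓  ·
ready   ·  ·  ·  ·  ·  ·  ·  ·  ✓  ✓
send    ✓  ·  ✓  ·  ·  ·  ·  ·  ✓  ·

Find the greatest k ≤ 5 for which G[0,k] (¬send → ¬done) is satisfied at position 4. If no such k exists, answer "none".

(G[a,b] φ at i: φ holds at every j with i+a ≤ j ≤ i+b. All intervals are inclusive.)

none

(¬send → ¬done) must hold from j=4 onward; find where it first fails.
  j=4: fails → no k works.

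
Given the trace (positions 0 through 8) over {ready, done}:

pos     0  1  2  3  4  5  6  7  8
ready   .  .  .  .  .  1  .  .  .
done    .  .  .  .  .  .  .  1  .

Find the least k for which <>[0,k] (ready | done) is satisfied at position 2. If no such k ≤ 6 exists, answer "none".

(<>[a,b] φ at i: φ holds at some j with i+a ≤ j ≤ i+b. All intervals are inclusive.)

3

Scan j = 2,3,… for (ready | done):
  j=2: fails
  j=3: fails
  j=4: fails
  j=5: holds
First hit at j=5, so smallest k = 5-2 = 3.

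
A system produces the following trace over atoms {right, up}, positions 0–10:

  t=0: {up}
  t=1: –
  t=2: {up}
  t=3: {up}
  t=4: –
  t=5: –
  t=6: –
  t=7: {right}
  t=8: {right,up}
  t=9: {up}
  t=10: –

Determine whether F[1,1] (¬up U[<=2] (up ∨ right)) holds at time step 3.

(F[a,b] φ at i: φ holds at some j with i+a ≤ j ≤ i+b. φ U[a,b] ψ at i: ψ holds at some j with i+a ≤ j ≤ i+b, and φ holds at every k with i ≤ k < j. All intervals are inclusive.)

Check (¬up U[<=2] (up ∨ right)) at each j in [4,4]:
  j=4: fails
No position in the window satisfies it → formula fails.

Does not hold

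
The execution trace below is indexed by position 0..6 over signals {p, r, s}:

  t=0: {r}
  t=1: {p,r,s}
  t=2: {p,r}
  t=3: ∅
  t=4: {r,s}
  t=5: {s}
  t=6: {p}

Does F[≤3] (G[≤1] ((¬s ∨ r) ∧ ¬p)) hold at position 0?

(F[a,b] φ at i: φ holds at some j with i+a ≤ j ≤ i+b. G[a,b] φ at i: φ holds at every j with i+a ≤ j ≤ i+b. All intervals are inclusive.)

Check G[≤1] ((¬s ∨ r) ∧ ¬p) at each j in [0,3]:
  j=0: fails at 1
  j=1: fails at 1
  j=2: fails at 2
  j=3: holds on [3,4]
Found at j=3 → formula holds.

Yes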